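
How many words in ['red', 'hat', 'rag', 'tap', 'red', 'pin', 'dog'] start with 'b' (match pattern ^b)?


Pattern ^b anchors to start of word. Check which words begin with 'b':
  'red' -> no
  'hat' -> no
  'rag' -> no
  'tap' -> no
  'red' -> no
  'pin' -> no
  'dog' -> no
Matching words: []
Count: 0

0


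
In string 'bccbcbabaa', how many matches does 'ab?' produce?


Pattern 'ab?' matches 'a' optionally followed by 'b'.
String: 'bccbcbabaa'
Scanning left to right for 'a' then checking next char:
  Match 1: 'ab' (a followed by b)
  Match 2: 'a' (a not followed by b)
  Match 3: 'a' (a not followed by b)
Total matches: 3

3


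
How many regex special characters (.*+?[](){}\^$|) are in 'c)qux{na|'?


Regex special characters are: . * + ? [ ] ( ) { } \ ^ $ |
Scanning 'c)qux{na|':
  pos 1: ')' -> SPECIAL
  pos 5: '{' -> SPECIAL
  pos 8: '|' -> SPECIAL
Special chars found: [')', '{', '|']
Total: 3

3


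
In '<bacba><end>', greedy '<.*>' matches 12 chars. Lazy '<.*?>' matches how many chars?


Greedy '<.*>' tries to match as MUCH as possible.
Lazy '<.*?>' tries to match as LITTLE as possible.

String: '<bacba><end>'
Greedy '<.*>' starts at first '<' and extends to the LAST '>': '<bacba><end>' (12 chars)
Lazy '<.*?>' starts at first '<' and stops at the FIRST '>': '<bacba>' (7 chars)

7


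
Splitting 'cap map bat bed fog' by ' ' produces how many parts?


Splitting by ' ' breaks the string at each occurrence of the separator.
Text: 'cap map bat bed fog'
Parts after split:
  Part 1: 'cap'
  Part 2: 'map'
  Part 3: 'bat'
  Part 4: 'bed'
  Part 5: 'fog'
Total parts: 5

5


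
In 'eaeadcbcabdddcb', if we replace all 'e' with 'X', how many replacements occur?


re.sub('e', 'X', text) replaces every occurrence of 'e' with 'X'.
Text: 'eaeadcbcabdddcb'
Scanning for 'e':
  pos 0: 'e' -> replacement #1
  pos 2: 'e' -> replacement #2
Total replacements: 2

2


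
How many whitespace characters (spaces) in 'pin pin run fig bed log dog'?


\s matches whitespace characters (spaces, tabs, etc.).
Text: 'pin pin run fig bed log dog'
This text has 7 words separated by spaces.
Number of spaces = number of words - 1 = 7 - 1 = 6

6


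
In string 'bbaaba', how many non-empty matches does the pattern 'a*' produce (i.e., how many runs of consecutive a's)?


Pattern 'a*' matches zero or more a's. We want non-empty runs of consecutive a's.
String: 'bbaaba'
Walking through the string to find runs of a's:
  Run 1: positions 2-3 -> 'aa'
  Run 2: positions 5-5 -> 'a'
Non-empty runs found: ['aa', 'a']
Count: 2

2


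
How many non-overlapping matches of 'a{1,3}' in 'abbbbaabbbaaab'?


Pattern 'a{1,3}' matches between 1 and 3 consecutive a's (greedy).
String: 'abbbbaabbbaaab'
Finding runs of a's and applying greedy matching:
  Run at pos 0: 'a' (length 1)
  Run at pos 5: 'aa' (length 2)
  Run at pos 10: 'aaa' (length 3)
Matches: ['a', 'aa', 'aaa']
Count: 3

3


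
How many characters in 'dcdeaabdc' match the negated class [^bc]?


Negated class [^bc] matches any char NOT in {b, c}
Scanning 'dcdeaabdc':
  pos 0: 'd' -> MATCH
  pos 1: 'c' -> no (excluded)
  pos 2: 'd' -> MATCH
  pos 3: 'e' -> MATCH
  pos 4: 'a' -> MATCH
  pos 5: 'a' -> MATCH
  pos 6: 'b' -> no (excluded)
  pos 7: 'd' -> MATCH
  pos 8: 'c' -> no (excluded)
Total matches: 6

6


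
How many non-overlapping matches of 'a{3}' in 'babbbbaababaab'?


Pattern 'a{3}' matches exactly 3 consecutive a's (greedy, non-overlapping).
String: 'babbbbaababaab'
Scanning for runs of a's:
  Run at pos 1: 'a' (length 1) -> 0 match(es)
  Run at pos 6: 'aa' (length 2) -> 0 match(es)
  Run at pos 9: 'a' (length 1) -> 0 match(es)
  Run at pos 11: 'aa' (length 2) -> 0 match(es)
Matches found: []
Total: 0

0


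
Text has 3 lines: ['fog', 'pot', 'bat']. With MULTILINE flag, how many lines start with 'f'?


With MULTILINE flag, ^ matches the start of each line.
Lines: ['fog', 'pot', 'bat']
Checking which lines start with 'f':
  Line 1: 'fog' -> MATCH
  Line 2: 'pot' -> no
  Line 3: 'bat' -> no
Matching lines: ['fog']
Count: 1

1


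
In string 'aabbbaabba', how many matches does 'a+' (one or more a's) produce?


Pattern 'a+' matches one or more consecutive a's.
String: 'aabbbaabba'
Scanning for runs of a:
  Match 1: 'aa' (length 2)
  Match 2: 'aa' (length 2)
  Match 3: 'a' (length 1)
Total matches: 3

3


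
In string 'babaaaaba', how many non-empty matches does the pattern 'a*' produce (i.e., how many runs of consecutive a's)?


Pattern 'a*' matches zero or more a's. We want non-empty runs of consecutive a's.
String: 'babaaaaba'
Walking through the string to find runs of a's:
  Run 1: positions 1-1 -> 'a'
  Run 2: positions 3-6 -> 'aaaa'
  Run 3: positions 8-8 -> 'a'
Non-empty runs found: ['a', 'aaaa', 'a']
Count: 3

3


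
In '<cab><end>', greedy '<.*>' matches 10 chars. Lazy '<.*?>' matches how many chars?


Greedy '<.*>' tries to match as MUCH as possible.
Lazy '<.*?>' tries to match as LITTLE as possible.

String: '<cab><end>'
Greedy '<.*>' starts at first '<' and extends to the LAST '>': '<cab><end>' (10 chars)
Lazy '<.*?>' starts at first '<' and stops at the FIRST '>': '<cab>' (5 chars)

5


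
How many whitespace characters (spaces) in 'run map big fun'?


\s matches whitespace characters (spaces, tabs, etc.).
Text: 'run map big fun'
This text has 4 words separated by spaces.
Number of spaces = number of words - 1 = 4 - 1 = 3

3


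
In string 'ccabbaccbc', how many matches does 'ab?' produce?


Pattern 'ab?' matches 'a' optionally followed by 'b'.
String: 'ccabbaccbc'
Scanning left to right for 'a' then checking next char:
  Match 1: 'ab' (a followed by b)
  Match 2: 'a' (a not followed by b)
Total matches: 2

2


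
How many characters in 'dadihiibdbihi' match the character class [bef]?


Character class [bef] matches any of: {b, e, f}
Scanning string 'dadihiibdbihi' character by character:
  pos 0: 'd' -> no
  pos 1: 'a' -> no
  pos 2: 'd' -> no
  pos 3: 'i' -> no
  pos 4: 'h' -> no
  pos 5: 'i' -> no
  pos 6: 'i' -> no
  pos 7: 'b' -> MATCH
  pos 8: 'd' -> no
  pos 9: 'b' -> MATCH
  pos 10: 'i' -> no
  pos 11: 'h' -> no
  pos 12: 'i' -> no
Total matches: 2

2


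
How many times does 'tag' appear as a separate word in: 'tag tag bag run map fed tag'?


Scanning each word for exact match 'tag':
  Word 1: 'tag' -> MATCH
  Word 2: 'tag' -> MATCH
  Word 3: 'bag' -> no
  Word 4: 'run' -> no
  Word 5: 'map' -> no
  Word 6: 'fed' -> no
  Word 7: 'tag' -> MATCH
Total matches: 3

3


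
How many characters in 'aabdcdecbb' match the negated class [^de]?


Negated class [^de] matches any char NOT in {d, e}
Scanning 'aabdcdecbb':
  pos 0: 'a' -> MATCH
  pos 1: 'a' -> MATCH
  pos 2: 'b' -> MATCH
  pos 3: 'd' -> no (excluded)
  pos 4: 'c' -> MATCH
  pos 5: 'd' -> no (excluded)
  pos 6: 'e' -> no (excluded)
  pos 7: 'c' -> MATCH
  pos 8: 'b' -> MATCH
  pos 9: 'b' -> MATCH
Total matches: 7

7


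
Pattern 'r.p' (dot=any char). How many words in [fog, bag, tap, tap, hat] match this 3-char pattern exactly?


Pattern 'r.p' means: starts with 'r', any single char, ends with 'p'.
Checking each word (must be exactly 3 chars):
  'fog' (len=3): no
  'bag' (len=3): no
  'tap' (len=3): no
  'tap' (len=3): no
  'hat' (len=3): no
Matching words: []
Total: 0

0


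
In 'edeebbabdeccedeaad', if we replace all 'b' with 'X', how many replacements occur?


re.sub('b', 'X', text) replaces every occurrence of 'b' with 'X'.
Text: 'edeebbabdeccedeaad'
Scanning for 'b':
  pos 4: 'b' -> replacement #1
  pos 5: 'b' -> replacement #2
  pos 7: 'b' -> replacement #3
Total replacements: 3

3


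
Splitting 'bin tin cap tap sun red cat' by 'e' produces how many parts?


Splitting by 'e' breaks the string at each occurrence of the separator.
Text: 'bin tin cap tap sun red cat'
Parts after split:
  Part 1: 'bin tin cap tap sun r'
  Part 2: 'd cat'
Total parts: 2

2


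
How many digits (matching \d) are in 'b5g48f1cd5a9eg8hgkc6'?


\d matches any digit 0-9.
Scanning 'b5g48f1cd5a9eg8hgkc6':
  pos 1: '5' -> DIGIT
  pos 3: '4' -> DIGIT
  pos 4: '8' -> DIGIT
  pos 6: '1' -> DIGIT
  pos 9: '5' -> DIGIT
  pos 11: '9' -> DIGIT
  pos 14: '8' -> DIGIT
  pos 19: '6' -> DIGIT
Digits found: ['5', '4', '8', '1', '5', '9', '8', '6']
Total: 8

8


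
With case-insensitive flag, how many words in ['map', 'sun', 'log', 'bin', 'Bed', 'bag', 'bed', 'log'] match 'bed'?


Case-insensitive matching: compare each word's lowercase form to 'bed'.
  'map' -> lower='map' -> no
  'sun' -> lower='sun' -> no
  'log' -> lower='log' -> no
  'bin' -> lower='bin' -> no
  'Bed' -> lower='bed' -> MATCH
  'bag' -> lower='bag' -> no
  'bed' -> lower='bed' -> MATCH
  'log' -> lower='log' -> no
Matches: ['Bed', 'bed']
Count: 2

2


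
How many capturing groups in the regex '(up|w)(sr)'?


To count capturing groups, count each '(' that starts a group.
Pattern: '(up|w)(sr)'
Walking through the pattern:
  Position 0: '(' -> group #1
  Position 6: '(' -> group #2
Total capturing groups: 2

2


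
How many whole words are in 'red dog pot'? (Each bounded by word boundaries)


Word boundaries (\b) mark the start/end of each word.
Text: 'red dog pot'
Splitting by whitespace:
  Word 1: 'red'
  Word 2: 'dog'
  Word 3: 'pot'
Total whole words: 3

3


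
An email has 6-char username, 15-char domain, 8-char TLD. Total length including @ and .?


An email address has format: username@domain.tld
Username length: 6
'@' character: 1
Domain length: 15
'.' character: 1
TLD length: 8
Total = 6 + 1 + 15 + 1 + 8 = 31

31


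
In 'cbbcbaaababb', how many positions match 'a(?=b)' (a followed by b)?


Lookahead 'a(?=b)' matches 'a' only when followed by 'b'.
String: 'cbbcbaaababb'
Checking each position where char is 'a':
  pos 5: 'a' -> no (next='a')
  pos 6: 'a' -> no (next='a')
  pos 7: 'a' -> MATCH (next='b')
  pos 9: 'a' -> MATCH (next='b')
Matching positions: [7, 9]
Count: 2

2


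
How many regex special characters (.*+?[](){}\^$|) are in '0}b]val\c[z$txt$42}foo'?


Regex special characters are: . * + ? [ ] ( ) { } \ ^ $ |
Scanning '0}b]val\c[z$txt$42}foo':
  pos 1: '}' -> SPECIAL
  pos 3: ']' -> SPECIAL
  pos 7: '\' -> SPECIAL
  pos 9: '[' -> SPECIAL
  pos 11: '$' -> SPECIAL
  pos 15: '$' -> SPECIAL
  pos 18: '}' -> SPECIAL
Special chars found: ['}', ']', '\\', '[', '$', '$', '}']
Total: 7

7


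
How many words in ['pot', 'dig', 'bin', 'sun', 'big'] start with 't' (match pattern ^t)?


Pattern ^t anchors to start of word. Check which words begin with 't':
  'pot' -> no
  'dig' -> no
  'bin' -> no
  'sun' -> no
  'big' -> no
Matching words: []
Count: 0

0


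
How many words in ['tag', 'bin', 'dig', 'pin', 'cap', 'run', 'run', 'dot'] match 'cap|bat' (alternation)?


Alternation 'cap|bat' matches either 'cap' or 'bat'.
Checking each word:
  'tag' -> no
  'bin' -> no
  'dig' -> no
  'pin' -> no
  'cap' -> MATCH
  'run' -> no
  'run' -> no
  'dot' -> no
Matches: ['cap']
Count: 1

1


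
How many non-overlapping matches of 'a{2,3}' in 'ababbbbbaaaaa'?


Pattern 'a{2,3}' matches between 2 and 3 consecutive a's (greedy).
String: 'ababbbbbaaaaa'
Finding runs of a's and applying greedy matching:
  Run at pos 0: 'a' (length 1)
  Run at pos 2: 'a' (length 1)
  Run at pos 8: 'aaaaa' (length 5)
Matches: ['aaa', 'aa']
Count: 2

2


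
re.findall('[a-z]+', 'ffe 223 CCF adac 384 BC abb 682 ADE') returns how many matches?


Pattern '[a-z]+' finds one or more lowercase letters.
Text: 'ffe 223 CCF adac 384 BC abb 682 ADE'
Scanning for matches:
  Match 1: 'ffe'
  Match 2: 'adac'
  Match 3: 'abb'
Total matches: 3

3


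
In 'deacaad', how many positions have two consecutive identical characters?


Looking for consecutive identical characters in 'deacaad':
  pos 0-1: 'd' vs 'e' -> different
  pos 1-2: 'e' vs 'a' -> different
  pos 2-3: 'a' vs 'c' -> different
  pos 3-4: 'c' vs 'a' -> different
  pos 4-5: 'a' vs 'a' -> MATCH ('aa')
  pos 5-6: 'a' vs 'd' -> different
Consecutive identical pairs: ['aa']
Count: 1

1


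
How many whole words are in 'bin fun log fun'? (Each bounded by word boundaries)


Word boundaries (\b) mark the start/end of each word.
Text: 'bin fun log fun'
Splitting by whitespace:
  Word 1: 'bin'
  Word 2: 'fun'
  Word 3: 'log'
  Word 4: 'fun'
Total whole words: 4

4


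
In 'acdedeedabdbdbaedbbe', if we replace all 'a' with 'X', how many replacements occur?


re.sub('a', 'X', text) replaces every occurrence of 'a' with 'X'.
Text: 'acdedeedabdbdbaedbbe'
Scanning for 'a':
  pos 0: 'a' -> replacement #1
  pos 8: 'a' -> replacement #2
  pos 14: 'a' -> replacement #3
Total replacements: 3

3


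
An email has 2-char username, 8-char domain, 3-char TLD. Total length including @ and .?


An email address has format: username@domain.tld
Username length: 2
'@' character: 1
Domain length: 8
'.' character: 1
TLD length: 3
Total = 2 + 1 + 8 + 1 + 3 = 15

15


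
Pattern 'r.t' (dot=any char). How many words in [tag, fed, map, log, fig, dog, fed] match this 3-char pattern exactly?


Pattern 'r.t' means: starts with 'r', any single char, ends with 't'.
Checking each word (must be exactly 3 chars):
  'tag' (len=3): no
  'fed' (len=3): no
  'map' (len=3): no
  'log' (len=3): no
  'fig' (len=3): no
  'dog' (len=3): no
  'fed' (len=3): no
Matching words: []
Total: 0

0


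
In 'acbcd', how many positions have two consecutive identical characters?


Looking for consecutive identical characters in 'acbcd':
  pos 0-1: 'a' vs 'c' -> different
  pos 1-2: 'c' vs 'b' -> different
  pos 2-3: 'b' vs 'c' -> different
  pos 3-4: 'c' vs 'd' -> different
Consecutive identical pairs: []
Count: 0

0


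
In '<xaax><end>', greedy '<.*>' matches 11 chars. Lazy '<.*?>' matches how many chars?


Greedy '<.*>' tries to match as MUCH as possible.
Lazy '<.*?>' tries to match as LITTLE as possible.

String: '<xaax><end>'
Greedy '<.*>' starts at first '<' and extends to the LAST '>': '<xaax><end>' (11 chars)
Lazy '<.*?>' starts at first '<' and stops at the FIRST '>': '<xaax>' (6 chars)

6


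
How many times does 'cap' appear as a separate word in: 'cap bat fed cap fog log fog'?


Scanning each word for exact match 'cap':
  Word 1: 'cap' -> MATCH
  Word 2: 'bat' -> no
  Word 3: 'fed' -> no
  Word 4: 'cap' -> MATCH
  Word 5: 'fog' -> no
  Word 6: 'log' -> no
  Word 7: 'fog' -> no
Total matches: 2

2


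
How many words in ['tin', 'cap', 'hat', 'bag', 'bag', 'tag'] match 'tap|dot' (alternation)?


Alternation 'tap|dot' matches either 'tap' or 'dot'.
Checking each word:
  'tin' -> no
  'cap' -> no
  'hat' -> no
  'bag' -> no
  'bag' -> no
  'tag' -> no
Matches: []
Count: 0

0


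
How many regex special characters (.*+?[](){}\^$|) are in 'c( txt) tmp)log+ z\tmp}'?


Regex special characters are: . * + ? [ ] ( ) { } \ ^ $ |
Scanning 'c( txt) tmp)log+ z\tmp}':
  pos 1: '(' -> SPECIAL
  pos 6: ')' -> SPECIAL
  pos 11: ')' -> SPECIAL
  pos 15: '+' -> SPECIAL
  pos 18: '\' -> SPECIAL
  pos 22: '}' -> SPECIAL
Special chars found: ['(', ')', ')', '+', '\\', '}']
Total: 6

6


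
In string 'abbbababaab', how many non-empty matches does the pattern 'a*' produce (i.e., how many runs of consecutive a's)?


Pattern 'a*' matches zero or more a's. We want non-empty runs of consecutive a's.
String: 'abbbababaab'
Walking through the string to find runs of a's:
  Run 1: positions 0-0 -> 'a'
  Run 2: positions 4-4 -> 'a'
  Run 3: positions 6-6 -> 'a'
  Run 4: positions 8-9 -> 'aa'
Non-empty runs found: ['a', 'a', 'a', 'aa']
Count: 4

4


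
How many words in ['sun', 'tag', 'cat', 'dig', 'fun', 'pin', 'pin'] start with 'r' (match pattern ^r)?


Pattern ^r anchors to start of word. Check which words begin with 'r':
  'sun' -> no
  'tag' -> no
  'cat' -> no
  'dig' -> no
  'fun' -> no
  'pin' -> no
  'pin' -> no
Matching words: []
Count: 0

0


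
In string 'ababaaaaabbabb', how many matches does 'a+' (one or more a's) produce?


Pattern 'a+' matches one or more consecutive a's.
String: 'ababaaaaabbabb'
Scanning for runs of a:
  Match 1: 'a' (length 1)
  Match 2: 'a' (length 1)
  Match 3: 'aaaaa' (length 5)
  Match 4: 'a' (length 1)
Total matches: 4

4


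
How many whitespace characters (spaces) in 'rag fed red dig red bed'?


\s matches whitespace characters (spaces, tabs, etc.).
Text: 'rag fed red dig red bed'
This text has 6 words separated by spaces.
Number of spaces = number of words - 1 = 6 - 1 = 5

5


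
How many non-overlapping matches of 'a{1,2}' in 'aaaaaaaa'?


Pattern 'a{1,2}' matches between 1 and 2 consecutive a's (greedy).
String: 'aaaaaaaa'
Finding runs of a's and applying greedy matching:
  Run at pos 0: 'aaaaaaaa' (length 8)
Matches: ['aa', 'aa', 'aa', 'aa']
Count: 4

4


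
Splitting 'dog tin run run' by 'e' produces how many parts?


Splitting by 'e' breaks the string at each occurrence of the separator.
Text: 'dog tin run run'
Parts after split:
  Part 1: 'dog tin run run'
Total parts: 1

1


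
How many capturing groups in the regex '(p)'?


To count capturing groups, count each '(' that starts a group.
Pattern: '(p)'
Walking through the pattern:
  Position 0: '(' -> group #1
Total capturing groups: 1

1


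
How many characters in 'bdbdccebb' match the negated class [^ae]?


Negated class [^ae] matches any char NOT in {a, e}
Scanning 'bdbdccebb':
  pos 0: 'b' -> MATCH
  pos 1: 'd' -> MATCH
  pos 2: 'b' -> MATCH
  pos 3: 'd' -> MATCH
  pos 4: 'c' -> MATCH
  pos 5: 'c' -> MATCH
  pos 6: 'e' -> no (excluded)
  pos 7: 'b' -> MATCH
  pos 8: 'b' -> MATCH
Total matches: 8

8


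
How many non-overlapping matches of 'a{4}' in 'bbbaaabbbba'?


Pattern 'a{4}' matches exactly 4 consecutive a's (greedy, non-overlapping).
String: 'bbbaaabbbba'
Scanning for runs of a's:
  Run at pos 3: 'aaa' (length 3) -> 0 match(es)
  Run at pos 10: 'a' (length 1) -> 0 match(es)
Matches found: []
Total: 0

0


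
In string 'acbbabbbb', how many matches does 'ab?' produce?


Pattern 'ab?' matches 'a' optionally followed by 'b'.
String: 'acbbabbbb'
Scanning left to right for 'a' then checking next char:
  Match 1: 'a' (a not followed by b)
  Match 2: 'ab' (a followed by b)
Total matches: 2

2


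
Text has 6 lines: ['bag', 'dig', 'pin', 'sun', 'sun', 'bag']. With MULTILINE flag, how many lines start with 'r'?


With MULTILINE flag, ^ matches the start of each line.
Lines: ['bag', 'dig', 'pin', 'sun', 'sun', 'bag']
Checking which lines start with 'r':
  Line 1: 'bag' -> no
  Line 2: 'dig' -> no
  Line 3: 'pin' -> no
  Line 4: 'sun' -> no
  Line 5: 'sun' -> no
  Line 6: 'bag' -> no
Matching lines: []
Count: 0

0


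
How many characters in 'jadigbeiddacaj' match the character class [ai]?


Character class [ai] matches any of: {a, i}
Scanning string 'jadigbeiddacaj' character by character:
  pos 0: 'j' -> no
  pos 1: 'a' -> MATCH
  pos 2: 'd' -> no
  pos 3: 'i' -> MATCH
  pos 4: 'g' -> no
  pos 5: 'b' -> no
  pos 6: 'e' -> no
  pos 7: 'i' -> MATCH
  pos 8: 'd' -> no
  pos 9: 'd' -> no
  pos 10: 'a' -> MATCH
  pos 11: 'c' -> no
  pos 12: 'a' -> MATCH
  pos 13: 'j' -> no
Total matches: 5

5


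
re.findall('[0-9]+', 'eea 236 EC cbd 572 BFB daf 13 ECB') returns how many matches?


Pattern '[0-9]+' finds one or more digits.
Text: 'eea 236 EC cbd 572 BFB daf 13 ECB'
Scanning for matches:
  Match 1: '236'
  Match 2: '572'
  Match 3: '13'
Total matches: 3

3


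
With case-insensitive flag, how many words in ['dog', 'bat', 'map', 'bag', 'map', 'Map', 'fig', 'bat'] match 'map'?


Case-insensitive matching: compare each word's lowercase form to 'map'.
  'dog' -> lower='dog' -> no
  'bat' -> lower='bat' -> no
  'map' -> lower='map' -> MATCH
  'bag' -> lower='bag' -> no
  'map' -> lower='map' -> MATCH
  'Map' -> lower='map' -> MATCH
  'fig' -> lower='fig' -> no
  'bat' -> lower='bat' -> no
Matches: ['map', 'map', 'Map']
Count: 3

3


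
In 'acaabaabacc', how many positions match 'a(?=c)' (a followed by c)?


Lookahead 'a(?=c)' matches 'a' only when followed by 'c'.
String: 'acaabaabacc'
Checking each position where char is 'a':
  pos 0: 'a' -> MATCH (next='c')
  pos 2: 'a' -> no (next='a')
  pos 3: 'a' -> no (next='b')
  pos 5: 'a' -> no (next='a')
  pos 6: 'a' -> no (next='b')
  pos 8: 'a' -> MATCH (next='c')
Matching positions: [0, 8]
Count: 2

2


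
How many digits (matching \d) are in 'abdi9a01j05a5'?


\d matches any digit 0-9.
Scanning 'abdi9a01j05a5':
  pos 4: '9' -> DIGIT
  pos 6: '0' -> DIGIT
  pos 7: '1' -> DIGIT
  pos 9: '0' -> DIGIT
  pos 10: '5' -> DIGIT
  pos 12: '5' -> DIGIT
Digits found: ['9', '0', '1', '0', '5', '5']
Total: 6

6


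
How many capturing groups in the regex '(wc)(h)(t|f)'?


To count capturing groups, count each '(' that starts a group.
Pattern: '(wc)(h)(t|f)'
Walking through the pattern:
  Position 0: '(' -> group #1
  Position 4: '(' -> group #2
  Position 7: '(' -> group #3
Total capturing groups: 3

3


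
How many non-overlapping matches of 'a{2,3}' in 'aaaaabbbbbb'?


Pattern 'a{2,3}' matches between 2 and 3 consecutive a's (greedy).
String: 'aaaaabbbbbb'
Finding runs of a's and applying greedy matching:
  Run at pos 0: 'aaaaa' (length 5)
Matches: ['aaa', 'aa']
Count: 2

2


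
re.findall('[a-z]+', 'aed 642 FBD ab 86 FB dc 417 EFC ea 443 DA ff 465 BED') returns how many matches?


Pattern '[a-z]+' finds one or more lowercase letters.
Text: 'aed 642 FBD ab 86 FB dc 417 EFC ea 443 DA ff 465 BED'
Scanning for matches:
  Match 1: 'aed'
  Match 2: 'ab'
  Match 3: 'dc'
  Match 4: 'ea'
  Match 5: 'ff'
Total matches: 5

5


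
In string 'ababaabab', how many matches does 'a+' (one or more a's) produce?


Pattern 'a+' matches one or more consecutive a's.
String: 'ababaabab'
Scanning for runs of a:
  Match 1: 'a' (length 1)
  Match 2: 'a' (length 1)
  Match 3: 'aa' (length 2)
  Match 4: 'a' (length 1)
Total matches: 4

4


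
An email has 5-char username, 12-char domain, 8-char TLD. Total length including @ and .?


An email address has format: username@domain.tld
Username length: 5
'@' character: 1
Domain length: 12
'.' character: 1
TLD length: 8
Total = 5 + 1 + 12 + 1 + 8 = 27

27


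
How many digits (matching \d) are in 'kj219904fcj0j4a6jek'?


\d matches any digit 0-9.
Scanning 'kj219904fcj0j4a6jek':
  pos 2: '2' -> DIGIT
  pos 3: '1' -> DIGIT
  pos 4: '9' -> DIGIT
  pos 5: '9' -> DIGIT
  pos 6: '0' -> DIGIT
  pos 7: '4' -> DIGIT
  pos 11: '0' -> DIGIT
  pos 13: '4' -> DIGIT
  pos 15: '6' -> DIGIT
Digits found: ['2', '1', '9', '9', '0', '4', '0', '4', '6']
Total: 9

9


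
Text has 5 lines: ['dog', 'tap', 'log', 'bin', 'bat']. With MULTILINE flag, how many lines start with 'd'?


With MULTILINE flag, ^ matches the start of each line.
Lines: ['dog', 'tap', 'log', 'bin', 'bat']
Checking which lines start with 'd':
  Line 1: 'dog' -> MATCH
  Line 2: 'tap' -> no
  Line 3: 'log' -> no
  Line 4: 'bin' -> no
  Line 5: 'bat' -> no
Matching lines: ['dog']
Count: 1

1


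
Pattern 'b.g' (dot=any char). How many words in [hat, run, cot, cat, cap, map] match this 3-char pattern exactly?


Pattern 'b.g' means: starts with 'b', any single char, ends with 'g'.
Checking each word (must be exactly 3 chars):
  'hat' (len=3): no
  'run' (len=3): no
  'cot' (len=3): no
  'cat' (len=3): no
  'cap' (len=3): no
  'map' (len=3): no
Matching words: []
Total: 0

0


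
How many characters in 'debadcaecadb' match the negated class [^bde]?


Negated class [^bde] matches any char NOT in {b, d, e}
Scanning 'debadcaecadb':
  pos 0: 'd' -> no (excluded)
  pos 1: 'e' -> no (excluded)
  pos 2: 'b' -> no (excluded)
  pos 3: 'a' -> MATCH
  pos 4: 'd' -> no (excluded)
  pos 5: 'c' -> MATCH
  pos 6: 'a' -> MATCH
  pos 7: 'e' -> no (excluded)
  pos 8: 'c' -> MATCH
  pos 9: 'a' -> MATCH
  pos 10: 'd' -> no (excluded)
  pos 11: 'b' -> no (excluded)
Total matches: 5

5


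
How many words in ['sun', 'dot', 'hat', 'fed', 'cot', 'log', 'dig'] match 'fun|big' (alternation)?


Alternation 'fun|big' matches either 'fun' or 'big'.
Checking each word:
  'sun' -> no
  'dot' -> no
  'hat' -> no
  'fed' -> no
  'cot' -> no
  'log' -> no
  'dig' -> no
Matches: []
Count: 0

0


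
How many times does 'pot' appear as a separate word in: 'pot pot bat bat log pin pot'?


Scanning each word for exact match 'pot':
  Word 1: 'pot' -> MATCH
  Word 2: 'pot' -> MATCH
  Word 3: 'bat' -> no
  Word 4: 'bat' -> no
  Word 5: 'log' -> no
  Word 6: 'pin' -> no
  Word 7: 'pot' -> MATCH
Total matches: 3

3


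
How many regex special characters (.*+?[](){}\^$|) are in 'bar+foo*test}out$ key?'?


Regex special characters are: . * + ? [ ] ( ) { } \ ^ $ |
Scanning 'bar+foo*test}out$ key?':
  pos 3: '+' -> SPECIAL
  pos 7: '*' -> SPECIAL
  pos 12: '}' -> SPECIAL
  pos 16: '$' -> SPECIAL
  pos 21: '?' -> SPECIAL
Special chars found: ['+', '*', '}', '$', '?']
Total: 5

5


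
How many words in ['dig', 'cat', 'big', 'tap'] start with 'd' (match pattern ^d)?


Pattern ^d anchors to start of word. Check which words begin with 'd':
  'dig' -> MATCH (starts with 'd')
  'cat' -> no
  'big' -> no
  'tap' -> no
Matching words: ['dig']
Count: 1

1


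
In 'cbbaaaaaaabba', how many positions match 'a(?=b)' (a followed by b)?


Lookahead 'a(?=b)' matches 'a' only when followed by 'b'.
String: 'cbbaaaaaaabba'
Checking each position where char is 'a':
  pos 3: 'a' -> no (next='a')
  pos 4: 'a' -> no (next='a')
  pos 5: 'a' -> no (next='a')
  pos 6: 'a' -> no (next='a')
  pos 7: 'a' -> no (next='a')
  pos 8: 'a' -> no (next='a')
  pos 9: 'a' -> MATCH (next='b')
Matching positions: [9]
Count: 1

1


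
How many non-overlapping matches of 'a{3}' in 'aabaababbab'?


Pattern 'a{3}' matches exactly 3 consecutive a's (greedy, non-overlapping).
String: 'aabaababbab'
Scanning for runs of a's:
  Run at pos 0: 'aa' (length 2) -> 0 match(es)
  Run at pos 3: 'aa' (length 2) -> 0 match(es)
  Run at pos 6: 'a' (length 1) -> 0 match(es)
  Run at pos 9: 'a' (length 1) -> 0 match(es)
Matches found: []
Total: 0

0


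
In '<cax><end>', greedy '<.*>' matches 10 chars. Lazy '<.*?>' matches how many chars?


Greedy '<.*>' tries to match as MUCH as possible.
Lazy '<.*?>' tries to match as LITTLE as possible.

String: '<cax><end>'
Greedy '<.*>' starts at first '<' and extends to the LAST '>': '<cax><end>' (10 chars)
Lazy '<.*?>' starts at first '<' and stops at the FIRST '>': '<cax>' (5 chars)

5


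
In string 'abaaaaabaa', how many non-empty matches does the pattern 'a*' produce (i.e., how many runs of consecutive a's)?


Pattern 'a*' matches zero or more a's. We want non-empty runs of consecutive a's.
String: 'abaaaaabaa'
Walking through the string to find runs of a's:
  Run 1: positions 0-0 -> 'a'
  Run 2: positions 2-6 -> 'aaaaa'
  Run 3: positions 8-9 -> 'aa'
Non-empty runs found: ['a', 'aaaaa', 'aa']
Count: 3

3


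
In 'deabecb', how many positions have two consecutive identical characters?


Looking for consecutive identical characters in 'deabecb':
  pos 0-1: 'd' vs 'e' -> different
  pos 1-2: 'e' vs 'a' -> different
  pos 2-3: 'a' vs 'b' -> different
  pos 3-4: 'b' vs 'e' -> different
  pos 4-5: 'e' vs 'c' -> different
  pos 5-6: 'c' vs 'b' -> different
Consecutive identical pairs: []
Count: 0

0


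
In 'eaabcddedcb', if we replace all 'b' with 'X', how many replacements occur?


re.sub('b', 'X', text) replaces every occurrence of 'b' with 'X'.
Text: 'eaabcddedcb'
Scanning for 'b':
  pos 3: 'b' -> replacement #1
  pos 10: 'b' -> replacement #2
Total replacements: 2

2


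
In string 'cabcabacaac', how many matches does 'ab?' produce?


Pattern 'ab?' matches 'a' optionally followed by 'b'.
String: 'cabcabacaac'
Scanning left to right for 'a' then checking next char:
  Match 1: 'ab' (a followed by b)
  Match 2: 'ab' (a followed by b)
  Match 3: 'a' (a not followed by b)
  Match 4: 'a' (a not followed by b)
  Match 5: 'a' (a not followed by b)
Total matches: 5

5


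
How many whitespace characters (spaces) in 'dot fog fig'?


\s matches whitespace characters (spaces, tabs, etc.).
Text: 'dot fog fig'
This text has 3 words separated by spaces.
Number of spaces = number of words - 1 = 3 - 1 = 2

2


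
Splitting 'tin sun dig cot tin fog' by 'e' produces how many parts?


Splitting by 'e' breaks the string at each occurrence of the separator.
Text: 'tin sun dig cot tin fog'
Parts after split:
  Part 1: 'tin sun dig cot tin fog'
Total parts: 1

1


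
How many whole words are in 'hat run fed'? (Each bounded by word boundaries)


Word boundaries (\b) mark the start/end of each word.
Text: 'hat run fed'
Splitting by whitespace:
  Word 1: 'hat'
  Word 2: 'run'
  Word 3: 'fed'
Total whole words: 3

3


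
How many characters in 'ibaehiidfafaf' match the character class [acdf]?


Character class [acdf] matches any of: {a, c, d, f}
Scanning string 'ibaehiidfafaf' character by character:
  pos 0: 'i' -> no
  pos 1: 'b' -> no
  pos 2: 'a' -> MATCH
  pos 3: 'e' -> no
  pos 4: 'h' -> no
  pos 5: 'i' -> no
  pos 6: 'i' -> no
  pos 7: 'd' -> MATCH
  pos 8: 'f' -> MATCH
  pos 9: 'a' -> MATCH
  pos 10: 'f' -> MATCH
  pos 11: 'a' -> MATCH
  pos 12: 'f' -> MATCH
Total matches: 7

7


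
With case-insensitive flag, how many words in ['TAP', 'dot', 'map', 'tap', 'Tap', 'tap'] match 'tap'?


Case-insensitive matching: compare each word's lowercase form to 'tap'.
  'TAP' -> lower='tap' -> MATCH
  'dot' -> lower='dot' -> no
  'map' -> lower='map' -> no
  'tap' -> lower='tap' -> MATCH
  'Tap' -> lower='tap' -> MATCH
  'tap' -> lower='tap' -> MATCH
Matches: ['TAP', 'tap', 'Tap', 'tap']
Count: 4

4


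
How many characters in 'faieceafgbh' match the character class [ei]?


Character class [ei] matches any of: {e, i}
Scanning string 'faieceafgbh' character by character:
  pos 0: 'f' -> no
  pos 1: 'a' -> no
  pos 2: 'i' -> MATCH
  pos 3: 'e' -> MATCH
  pos 4: 'c' -> no
  pos 5: 'e' -> MATCH
  pos 6: 'a' -> no
  pos 7: 'f' -> no
  pos 8: 'g' -> no
  pos 9: 'b' -> no
  pos 10: 'h' -> no
Total matches: 3

3


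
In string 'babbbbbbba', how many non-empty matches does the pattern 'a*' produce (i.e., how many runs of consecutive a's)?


Pattern 'a*' matches zero or more a's. We want non-empty runs of consecutive a's.
String: 'babbbbbbba'
Walking through the string to find runs of a's:
  Run 1: positions 1-1 -> 'a'
  Run 2: positions 9-9 -> 'a'
Non-empty runs found: ['a', 'a']
Count: 2

2


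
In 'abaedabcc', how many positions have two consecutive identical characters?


Looking for consecutive identical characters in 'abaedabcc':
  pos 0-1: 'a' vs 'b' -> different
  pos 1-2: 'b' vs 'a' -> different
  pos 2-3: 'a' vs 'e' -> different
  pos 3-4: 'e' vs 'd' -> different
  pos 4-5: 'd' vs 'a' -> different
  pos 5-6: 'a' vs 'b' -> different
  pos 6-7: 'b' vs 'c' -> different
  pos 7-8: 'c' vs 'c' -> MATCH ('cc')
Consecutive identical pairs: ['cc']
Count: 1

1


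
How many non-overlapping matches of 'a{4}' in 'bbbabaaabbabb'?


Pattern 'a{4}' matches exactly 4 consecutive a's (greedy, non-overlapping).
String: 'bbbabaaabbabb'
Scanning for runs of a's:
  Run at pos 3: 'a' (length 1) -> 0 match(es)
  Run at pos 5: 'aaa' (length 3) -> 0 match(es)
  Run at pos 10: 'a' (length 1) -> 0 match(es)
Matches found: []
Total: 0

0


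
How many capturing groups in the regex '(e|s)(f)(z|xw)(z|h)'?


To count capturing groups, count each '(' that starts a group.
Pattern: '(e|s)(f)(z|xw)(z|h)'
Walking through the pattern:
  Position 0: '(' -> group #1
  Position 5: '(' -> group #2
  Position 8: '(' -> group #3
  Position 14: '(' -> group #4
Total capturing groups: 4

4


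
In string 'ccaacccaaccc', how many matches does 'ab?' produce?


Pattern 'ab?' matches 'a' optionally followed by 'b'.
String: 'ccaacccaaccc'
Scanning left to right for 'a' then checking next char:
  Match 1: 'a' (a not followed by b)
  Match 2: 'a' (a not followed by b)
  Match 3: 'a' (a not followed by b)
  Match 4: 'a' (a not followed by b)
Total matches: 4

4


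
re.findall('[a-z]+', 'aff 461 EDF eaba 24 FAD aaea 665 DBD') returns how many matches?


Pattern '[a-z]+' finds one or more lowercase letters.
Text: 'aff 461 EDF eaba 24 FAD aaea 665 DBD'
Scanning for matches:
  Match 1: 'aff'
  Match 2: 'eaba'
  Match 3: 'aaea'
Total matches: 3

3


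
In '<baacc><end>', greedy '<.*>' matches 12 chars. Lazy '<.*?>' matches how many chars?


Greedy '<.*>' tries to match as MUCH as possible.
Lazy '<.*?>' tries to match as LITTLE as possible.

String: '<baacc><end>'
Greedy '<.*>' starts at first '<' and extends to the LAST '>': '<baacc><end>' (12 chars)
Lazy '<.*?>' starts at first '<' and stops at the FIRST '>': '<baacc>' (7 chars)

7


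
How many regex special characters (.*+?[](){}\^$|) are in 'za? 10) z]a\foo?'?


Regex special characters are: . * + ? [ ] ( ) { } \ ^ $ |
Scanning 'za? 10) z]a\foo?':
  pos 2: '?' -> SPECIAL
  pos 6: ')' -> SPECIAL
  pos 9: ']' -> SPECIAL
  pos 11: '\' -> SPECIAL
  pos 15: '?' -> SPECIAL
Special chars found: ['?', ')', ']', '\\', '?']
Total: 5

5


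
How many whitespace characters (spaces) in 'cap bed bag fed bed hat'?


\s matches whitespace characters (spaces, tabs, etc.).
Text: 'cap bed bag fed bed hat'
This text has 6 words separated by spaces.
Number of spaces = number of words - 1 = 6 - 1 = 5

5


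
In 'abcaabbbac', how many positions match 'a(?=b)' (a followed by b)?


Lookahead 'a(?=b)' matches 'a' only when followed by 'b'.
String: 'abcaabbbac'
Checking each position where char is 'a':
  pos 0: 'a' -> MATCH (next='b')
  pos 3: 'a' -> no (next='a')
  pos 4: 'a' -> MATCH (next='b')
  pos 8: 'a' -> no (next='c')
Matching positions: [0, 4]
Count: 2

2


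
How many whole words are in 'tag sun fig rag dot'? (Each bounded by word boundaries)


Word boundaries (\b) mark the start/end of each word.
Text: 'tag sun fig rag dot'
Splitting by whitespace:
  Word 1: 'tag'
  Word 2: 'sun'
  Word 3: 'fig'
  Word 4: 'rag'
  Word 5: 'dot'
Total whole words: 5

5


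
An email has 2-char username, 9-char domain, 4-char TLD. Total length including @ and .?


An email address has format: username@domain.tld
Username length: 2
'@' character: 1
Domain length: 9
'.' character: 1
TLD length: 4
Total = 2 + 1 + 9 + 1 + 4 = 17

17


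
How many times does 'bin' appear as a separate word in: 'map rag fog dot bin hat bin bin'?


Scanning each word for exact match 'bin':
  Word 1: 'map' -> no
  Word 2: 'rag' -> no
  Word 3: 'fog' -> no
  Word 4: 'dot' -> no
  Word 5: 'bin' -> MATCH
  Word 6: 'hat' -> no
  Word 7: 'bin' -> MATCH
  Word 8: 'bin' -> MATCH
Total matches: 3

3


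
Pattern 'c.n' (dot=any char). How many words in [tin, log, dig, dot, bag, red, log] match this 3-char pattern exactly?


Pattern 'c.n' means: starts with 'c', any single char, ends with 'n'.
Checking each word (must be exactly 3 chars):
  'tin' (len=3): no
  'log' (len=3): no
  'dig' (len=3): no
  'dot' (len=3): no
  'bag' (len=3): no
  'red' (len=3): no
  'log' (len=3): no
Matching words: []
Total: 0

0


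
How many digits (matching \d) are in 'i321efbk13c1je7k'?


\d matches any digit 0-9.
Scanning 'i321efbk13c1je7k':
  pos 1: '3' -> DIGIT
  pos 2: '2' -> DIGIT
  pos 3: '1' -> DIGIT
  pos 8: '1' -> DIGIT
  pos 9: '3' -> DIGIT
  pos 11: '1' -> DIGIT
  pos 14: '7' -> DIGIT
Digits found: ['3', '2', '1', '1', '3', '1', '7']
Total: 7

7


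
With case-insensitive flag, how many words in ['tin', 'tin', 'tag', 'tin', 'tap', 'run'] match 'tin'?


Case-insensitive matching: compare each word's lowercase form to 'tin'.
  'tin' -> lower='tin' -> MATCH
  'tin' -> lower='tin' -> MATCH
  'tag' -> lower='tag' -> no
  'tin' -> lower='tin' -> MATCH
  'tap' -> lower='tap' -> no
  'run' -> lower='run' -> no
Matches: ['tin', 'tin', 'tin']
Count: 3

3


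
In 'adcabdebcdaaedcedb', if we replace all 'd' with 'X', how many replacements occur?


re.sub('d', 'X', text) replaces every occurrence of 'd' with 'X'.
Text: 'adcabdebcdaaedcedb'
Scanning for 'd':
  pos 1: 'd' -> replacement #1
  pos 5: 'd' -> replacement #2
  pos 9: 'd' -> replacement #3
  pos 13: 'd' -> replacement #4
  pos 16: 'd' -> replacement #5
Total replacements: 5

5


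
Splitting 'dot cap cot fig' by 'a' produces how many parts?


Splitting by 'a' breaks the string at each occurrence of the separator.
Text: 'dot cap cot fig'
Parts after split:
  Part 1: 'dot c'
  Part 2: 'p cot fig'
Total parts: 2

2


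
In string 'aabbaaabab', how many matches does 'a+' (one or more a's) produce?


Pattern 'a+' matches one or more consecutive a's.
String: 'aabbaaabab'
Scanning for runs of a:
  Match 1: 'aa' (length 2)
  Match 2: 'aaa' (length 3)
  Match 3: 'a' (length 1)
Total matches: 3

3


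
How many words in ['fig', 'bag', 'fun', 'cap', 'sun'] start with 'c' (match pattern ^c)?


Pattern ^c anchors to start of word. Check which words begin with 'c':
  'fig' -> no
  'bag' -> no
  'fun' -> no
  'cap' -> MATCH (starts with 'c')
  'sun' -> no
Matching words: ['cap']
Count: 1

1


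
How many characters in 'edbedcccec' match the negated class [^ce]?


Negated class [^ce] matches any char NOT in {c, e}
Scanning 'edbedcccec':
  pos 0: 'e' -> no (excluded)
  pos 1: 'd' -> MATCH
  pos 2: 'b' -> MATCH
  pos 3: 'e' -> no (excluded)
  pos 4: 'd' -> MATCH
  pos 5: 'c' -> no (excluded)
  pos 6: 'c' -> no (excluded)
  pos 7: 'c' -> no (excluded)
  pos 8: 'e' -> no (excluded)
  pos 9: 'c' -> no (excluded)
Total matches: 3

3


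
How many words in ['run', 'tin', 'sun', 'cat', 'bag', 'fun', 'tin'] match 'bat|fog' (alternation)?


Alternation 'bat|fog' matches either 'bat' or 'fog'.
Checking each word:
  'run' -> no
  'tin' -> no
  'sun' -> no
  'cat' -> no
  'bag' -> no
  'fun' -> no
  'tin' -> no
Matches: []
Count: 0

0


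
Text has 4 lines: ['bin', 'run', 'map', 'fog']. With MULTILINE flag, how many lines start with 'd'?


With MULTILINE flag, ^ matches the start of each line.
Lines: ['bin', 'run', 'map', 'fog']
Checking which lines start with 'd':
  Line 1: 'bin' -> no
  Line 2: 'run' -> no
  Line 3: 'map' -> no
  Line 4: 'fog' -> no
Matching lines: []
Count: 0

0


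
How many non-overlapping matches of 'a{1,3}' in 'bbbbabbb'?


Pattern 'a{1,3}' matches between 1 and 3 consecutive a's (greedy).
String: 'bbbbabbb'
Finding runs of a's and applying greedy matching:
  Run at pos 4: 'a' (length 1)
Matches: ['a']
Count: 1

1


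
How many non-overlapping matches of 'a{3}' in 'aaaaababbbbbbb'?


Pattern 'a{3}' matches exactly 3 consecutive a's (greedy, non-overlapping).
String: 'aaaaababbbbbbb'
Scanning for runs of a's:
  Run at pos 0: 'aaaaa' (length 5) -> 1 match(es)
  Run at pos 6: 'a' (length 1) -> 0 match(es)
Matches found: ['aaa']
Total: 1

1


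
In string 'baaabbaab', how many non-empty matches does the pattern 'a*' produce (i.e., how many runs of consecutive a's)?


Pattern 'a*' matches zero or more a's. We want non-empty runs of consecutive a's.
String: 'baaabbaab'
Walking through the string to find runs of a's:
  Run 1: positions 1-3 -> 'aaa'
  Run 2: positions 6-7 -> 'aa'
Non-empty runs found: ['aaa', 'aa']
Count: 2

2


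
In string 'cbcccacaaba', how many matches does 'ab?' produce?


Pattern 'ab?' matches 'a' optionally followed by 'b'.
String: 'cbcccacaaba'
Scanning left to right for 'a' then checking next char:
  Match 1: 'a' (a not followed by b)
  Match 2: 'a' (a not followed by b)
  Match 3: 'ab' (a followed by b)
  Match 4: 'a' (a not followed by b)
Total matches: 4

4


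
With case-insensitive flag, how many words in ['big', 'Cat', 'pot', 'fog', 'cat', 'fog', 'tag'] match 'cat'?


Case-insensitive matching: compare each word's lowercase form to 'cat'.
  'big' -> lower='big' -> no
  'Cat' -> lower='cat' -> MATCH
  'pot' -> lower='pot' -> no
  'fog' -> lower='fog' -> no
  'cat' -> lower='cat' -> MATCH
  'fog' -> lower='fog' -> no
  'tag' -> lower='tag' -> no
Matches: ['Cat', 'cat']
Count: 2

2


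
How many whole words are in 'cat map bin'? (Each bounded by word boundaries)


Word boundaries (\b) mark the start/end of each word.
Text: 'cat map bin'
Splitting by whitespace:
  Word 1: 'cat'
  Word 2: 'map'
  Word 3: 'bin'
Total whole words: 3

3
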